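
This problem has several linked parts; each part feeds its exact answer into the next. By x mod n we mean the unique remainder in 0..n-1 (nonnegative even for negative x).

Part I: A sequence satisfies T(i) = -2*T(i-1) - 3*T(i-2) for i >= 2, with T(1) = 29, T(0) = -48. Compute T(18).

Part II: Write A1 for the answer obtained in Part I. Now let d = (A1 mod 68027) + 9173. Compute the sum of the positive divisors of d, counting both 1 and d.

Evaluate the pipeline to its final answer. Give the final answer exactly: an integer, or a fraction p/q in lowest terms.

Part I: T(2) = -2*(29) - 3*(-48) = 86; iterating: T(2)=86, T(3)=-259, T(4)=260, T(5)=257, T(6)=-1294, T(7)=1817, T(8)=248, T(9)=-5947, T(10)=11150, T(11)=-4459, T(12)=-24532, T(13)=62441, T(14)=-51286, T(15)=-84751, T(16)=323360, T(17)=-392467, T(18)=-185146; answer -185146
Part II: A1 = -185146; d = 28108; 28108 = 2^2 * 7027; sigma = (1 + 2 + 4) * (1 + 7027) = 7 * 7028 = 49196; answer 49196

49196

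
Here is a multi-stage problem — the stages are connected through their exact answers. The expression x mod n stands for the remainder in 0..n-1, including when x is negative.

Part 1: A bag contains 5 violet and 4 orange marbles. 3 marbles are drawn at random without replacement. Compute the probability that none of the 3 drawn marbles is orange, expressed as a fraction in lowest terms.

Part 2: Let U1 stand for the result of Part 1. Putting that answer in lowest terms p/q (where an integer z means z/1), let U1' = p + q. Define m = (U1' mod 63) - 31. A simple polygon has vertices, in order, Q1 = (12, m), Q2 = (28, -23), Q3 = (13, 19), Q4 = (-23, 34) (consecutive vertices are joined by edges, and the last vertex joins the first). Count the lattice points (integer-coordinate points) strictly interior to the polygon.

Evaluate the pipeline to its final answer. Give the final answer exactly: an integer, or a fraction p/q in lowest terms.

Part 1: total draws C(9,3) = 84; favorable C(5,3) = 10; P = 5/42; answer 5/42
Part 2: U1 = 5/42; threaded value p + q = 47; m = 16; cross terms: (12*-23 - 28*16)=-724, (28*19 - 13*-23)=831, (13*34 - -23*19)=879, (-23*16 - 12*34)=-776; twice the area = |210| = 210; area = 105; boundary points = 1 + 3 + 3 + 1 = 8; strictly interior points = area - boundary/2 + 1 = 102; answer 102

102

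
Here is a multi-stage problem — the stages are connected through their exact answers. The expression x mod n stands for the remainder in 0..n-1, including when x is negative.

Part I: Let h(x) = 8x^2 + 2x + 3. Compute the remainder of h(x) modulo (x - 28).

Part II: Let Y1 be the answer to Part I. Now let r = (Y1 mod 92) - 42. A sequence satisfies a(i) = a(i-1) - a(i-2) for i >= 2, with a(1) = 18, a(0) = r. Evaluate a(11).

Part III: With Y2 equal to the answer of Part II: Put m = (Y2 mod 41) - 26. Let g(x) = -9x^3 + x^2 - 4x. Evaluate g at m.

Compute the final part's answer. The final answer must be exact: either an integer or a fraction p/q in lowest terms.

Part I: remainder = value at the root: 8*(28)^2 + 2*(28)^1 + 3 = (6272) + (56) + (3) = 6331; answer 6331
Part II: Y1 = 6331; r = 33; a(2) = 1*(18) - 1*(33) = -15; iterating: a(2)=-15, a(3)=-33, a(4)=-18, a(5)=15, a(6)=33, a(7)=18, a(8)=-15, a(9)=-33, a(10)=-18, a(11)=15; answer 15
Part III: Y2 = 15; m = -11; -9*(-11)^3 + 1*(-11)^2 - 4*(-11)^1 = (11979) + (121) + (44) = 12144; answer 12144

12144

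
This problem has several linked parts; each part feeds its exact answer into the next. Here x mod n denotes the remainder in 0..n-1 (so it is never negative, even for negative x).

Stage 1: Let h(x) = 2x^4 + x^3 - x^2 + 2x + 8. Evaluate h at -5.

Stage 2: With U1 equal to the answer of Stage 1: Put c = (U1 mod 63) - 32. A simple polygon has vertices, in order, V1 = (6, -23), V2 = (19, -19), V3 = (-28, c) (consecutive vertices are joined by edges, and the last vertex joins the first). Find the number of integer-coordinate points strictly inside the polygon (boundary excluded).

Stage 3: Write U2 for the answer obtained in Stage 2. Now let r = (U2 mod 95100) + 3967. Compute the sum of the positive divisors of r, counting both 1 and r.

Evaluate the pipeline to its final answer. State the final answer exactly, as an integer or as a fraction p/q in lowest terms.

Stage 1: 2*(-5)^4 + 1*(-5)^3 - 1*(-5)^2 + 2*(-5)^1 + 8 = (1250) + (-125) + (-25) + (-10) + (8) = 1098; answer 1098
Stage 2: U1 = 1098; c = -5; cross terms: (6*-19 - 19*-23)=323, (19*-5 - -28*-19)=-627, (-28*-23 - 6*-5)=674; twice the area = |370| = 370; area = 185; boundary points = 1 + 1 + 2 = 4; strictly interior points = area - boundary/2 + 1 = 184; answer 184
Stage 3: U2 = 184; r = 4151; 4151 = 7 * 593; sigma = (1 + 7) * (1 + 593) = 8 * 594 = 4752; answer 4752

4752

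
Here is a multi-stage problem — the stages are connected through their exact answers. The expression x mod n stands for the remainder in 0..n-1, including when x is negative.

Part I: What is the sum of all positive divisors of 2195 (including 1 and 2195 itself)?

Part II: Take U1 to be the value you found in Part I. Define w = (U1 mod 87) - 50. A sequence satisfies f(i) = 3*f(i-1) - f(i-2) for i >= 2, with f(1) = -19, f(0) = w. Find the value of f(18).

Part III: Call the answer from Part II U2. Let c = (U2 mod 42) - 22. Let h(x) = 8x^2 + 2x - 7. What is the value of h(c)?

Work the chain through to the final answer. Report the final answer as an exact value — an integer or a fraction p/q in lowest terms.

129

Part I: 2195 = 5 * 439; sigma = (1 + 5) * (1 + 439) = 6 * 440 = 2640; answer 2640
Part II: U1 = 2640; w = -20; f(2) = 3*(-19) - 1*(-20) = -37; iterating: f(2)=-37, f(3)=-92, f(4)=-239, f(5)=-625, f(6)=-1636, f(7)=-4283, f(8)=-11213, f(9)=-29356, f(10)=-76855, f(11)=-201209, f(12)=-526772, f(13)=-1379107, f(14)=-3610549, f(15)=-9452540, f(16)=-24747071, f(17)=-64788673, f(18)=-169618948; answer -169618948
Part III: U2 = -169618948; c = 4; 8*(4)^2 + 2*(4)^1 - 7 = (128) + (8) + (-7) = 129; answer 129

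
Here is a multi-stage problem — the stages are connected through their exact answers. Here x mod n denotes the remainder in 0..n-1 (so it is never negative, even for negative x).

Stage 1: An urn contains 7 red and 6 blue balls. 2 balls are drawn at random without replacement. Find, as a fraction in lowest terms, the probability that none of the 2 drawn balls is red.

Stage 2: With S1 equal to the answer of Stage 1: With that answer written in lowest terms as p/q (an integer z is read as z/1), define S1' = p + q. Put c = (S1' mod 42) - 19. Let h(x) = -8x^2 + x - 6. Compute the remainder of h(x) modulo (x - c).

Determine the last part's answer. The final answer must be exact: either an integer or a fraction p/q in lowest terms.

Stage 1: total draws C(13,2) = 78; favorable C(6,2) = 15; P = 5/26; answer 5/26
Stage 2: S1 = 5/26; threaded value p + q = 31; c = 12; remainder = value at the root: -8*(12)^2 + 1*(12)^1 - 6 = (-1152) + (12) + (-6) = -1146; answer -1146

-1146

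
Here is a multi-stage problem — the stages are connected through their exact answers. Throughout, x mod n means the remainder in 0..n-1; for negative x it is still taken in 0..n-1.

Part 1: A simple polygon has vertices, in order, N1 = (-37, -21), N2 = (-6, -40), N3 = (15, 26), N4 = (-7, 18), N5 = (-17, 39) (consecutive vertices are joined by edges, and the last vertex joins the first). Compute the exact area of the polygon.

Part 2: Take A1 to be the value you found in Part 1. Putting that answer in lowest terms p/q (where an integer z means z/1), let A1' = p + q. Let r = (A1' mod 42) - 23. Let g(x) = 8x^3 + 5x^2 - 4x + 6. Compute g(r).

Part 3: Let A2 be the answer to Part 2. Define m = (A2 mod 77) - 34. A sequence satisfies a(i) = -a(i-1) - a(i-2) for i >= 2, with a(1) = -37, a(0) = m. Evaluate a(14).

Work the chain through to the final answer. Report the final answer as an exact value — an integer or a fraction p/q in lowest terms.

31

Part 1: cross terms: (-37*-40 - -6*-21)=1354, (-6*26 - 15*-40)=444, (15*18 - -7*26)=452, (-7*39 - -17*18)=33, (-17*-21 - -37*39)=1800; twice the area = |4083| = 4083; area = 4083/2; answer 4083/2
Part 2: A1 = 4083/2; threaded value p + q = 4085; r = -12; 8*(-12)^3 + 5*(-12)^2 - 4*(-12)^1 + 6 = (-13824) + (720) + (48) + (6) = -13050; answer -13050
Part 3: A2 = -13050; m = 6; a(2) = -1*(-37) - 1*(6) = 31; iterating: a(2)=31, a(3)=6, a(4)=-37, a(5)=31, a(6)=6, a(7)=-37, a(8)=31, a(9)=6, a(10)=-37, a(11)=31, a(12)=6, a(13)=-37, a(14)=31; answer 31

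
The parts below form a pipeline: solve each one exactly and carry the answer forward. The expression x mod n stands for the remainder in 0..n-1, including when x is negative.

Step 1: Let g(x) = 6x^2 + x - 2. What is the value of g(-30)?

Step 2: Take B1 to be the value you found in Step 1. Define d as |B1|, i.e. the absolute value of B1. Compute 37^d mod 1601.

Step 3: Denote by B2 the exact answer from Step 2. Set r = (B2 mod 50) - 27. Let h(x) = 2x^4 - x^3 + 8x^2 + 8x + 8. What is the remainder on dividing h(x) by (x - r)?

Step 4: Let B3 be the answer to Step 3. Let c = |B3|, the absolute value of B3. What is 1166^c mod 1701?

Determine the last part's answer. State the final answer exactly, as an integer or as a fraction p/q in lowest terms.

1514

Step 1: 6*(-30)^2 + 1*(-30)^1 - 2 = (5400) + (-30) + (-2) = 5368; answer 5368
Step 2: B1 = 5368; d = 5368; squarings mod 1601: 37^1=37, 37^2=1369, 37^4=991, 37^8=668, 37^16=1146, 37^32=496, 37^64=1063, 37^128=1264, 37^256=1499, 37^512=798, 37^1024=1207, 37^2048=1540, 37^4096=519; 37^5368 = 37^8 * 37^16 * 37^32 * 37^64 * 37^128 * 37^1024 * 37^4096 = 594 (mod 1601); answer 594
Step 3: B2 = 594; r = 17; remainder = value at the root: 2*(17)^4 - 1*(17)^3 + 8*(17)^2 + 8*(17)^1 + 8 = (167042) + (-4913) + (2312) + (136) + (8) = 164585; answer 164585
Step 4: B3 = 164585; c = 164585; squarings mod 1701: 1166^1=1166, 1166^2=457, 1166^4=1327, 1166^8=394, 1166^16=445, 1166^32=709, 1166^64=886, 1166^128=835, 1166^256=1516, 1166^512=205, 1166^1024=1201, 1166^2048=1654, 1166^4096=508, 1166^8192=1213, 1166^16384=4, 1166^32768=16, 1166^65536=256, 1166^131072=898; 1166^164585 = 1166^1 * 1166^8 * 1166^32 * 1166^64 * 1166^128 * 1166^512 * 1166^32768 * 1166^131072 = 1514 (mod 1701); answer 1514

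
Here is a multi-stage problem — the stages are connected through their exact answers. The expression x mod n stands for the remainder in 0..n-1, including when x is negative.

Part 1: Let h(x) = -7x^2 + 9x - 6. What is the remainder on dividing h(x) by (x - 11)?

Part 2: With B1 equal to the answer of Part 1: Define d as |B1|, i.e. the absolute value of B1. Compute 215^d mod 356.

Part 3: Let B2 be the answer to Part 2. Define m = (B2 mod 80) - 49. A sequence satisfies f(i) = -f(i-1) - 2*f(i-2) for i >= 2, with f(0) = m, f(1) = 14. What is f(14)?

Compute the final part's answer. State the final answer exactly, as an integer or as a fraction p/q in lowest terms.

1298

Part 1: remainder = value at the root: -7*(11)^2 + 9*(11)^1 - 6 = (-847) + (99) + (-6) = -754; answer -754
Part 2: B1 = -754; d = 754; squarings mod 356: 215^1=215, 215^2=301, 215^4=177, 215^8=1, 215^16=1, 215^32=1, 215^64=1, 215^128=1, 215^256=1, 215^512=1; 215^754 = 215^2 * 215^16 * 215^32 * 215^64 * 215^128 * 215^512 = 301 (mod 356); answer 301
Part 3: B2 = 301; m = 12; f(2) = -1*(14) - 2*(12) = -38; iterating: f(2)=-38, f(3)=10, f(4)=66, f(5)=-86, f(6)=-46, f(7)=218, f(8)=-126, f(9)=-310, f(10)=562, f(11)=58, f(12)=-1182, f(13)=1066, f(14)=1298; answer 1298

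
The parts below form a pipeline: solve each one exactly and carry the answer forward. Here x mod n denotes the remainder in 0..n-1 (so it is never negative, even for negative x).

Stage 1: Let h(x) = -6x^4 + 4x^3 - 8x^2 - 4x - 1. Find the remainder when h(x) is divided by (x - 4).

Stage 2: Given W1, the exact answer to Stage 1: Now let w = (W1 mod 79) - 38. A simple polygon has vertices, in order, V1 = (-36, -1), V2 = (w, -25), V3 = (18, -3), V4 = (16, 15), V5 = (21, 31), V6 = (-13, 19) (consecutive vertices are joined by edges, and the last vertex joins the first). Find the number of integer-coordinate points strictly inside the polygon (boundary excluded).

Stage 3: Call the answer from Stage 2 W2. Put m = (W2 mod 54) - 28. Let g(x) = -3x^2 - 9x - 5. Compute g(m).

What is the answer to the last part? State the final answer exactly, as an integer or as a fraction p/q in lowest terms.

Stage 1: remainder = value at the root: -6*(4)^4 + 4*(4)^3 - 8*(4)^2 - 4*(4)^1 - 1 = (-1536) + (256) + (-128) + (-16) + (-1) = -1425; answer -1425
Stage 2: W1 = -1425; w = 38; cross terms: (-36*-25 - 38*-1)=938, (38*-3 - 18*-25)=336, (18*15 - 16*-3)=318, (16*31 - 21*15)=181, (21*19 - -13*31)=802, (-13*-1 - -36*19)=697; twice the area = |3272| = 3272; area = 1636; boundary points = 2 + 2 + 2 + 1 + 2 + 1 = 10; strictly interior points = area - boundary/2 + 1 = 1632; answer 1632
Stage 3: W2 = 1632; m = -16; -3*(-16)^2 - 9*(-16)^1 - 5 = (-768) + (144) + (-5) = -629; answer -629

-629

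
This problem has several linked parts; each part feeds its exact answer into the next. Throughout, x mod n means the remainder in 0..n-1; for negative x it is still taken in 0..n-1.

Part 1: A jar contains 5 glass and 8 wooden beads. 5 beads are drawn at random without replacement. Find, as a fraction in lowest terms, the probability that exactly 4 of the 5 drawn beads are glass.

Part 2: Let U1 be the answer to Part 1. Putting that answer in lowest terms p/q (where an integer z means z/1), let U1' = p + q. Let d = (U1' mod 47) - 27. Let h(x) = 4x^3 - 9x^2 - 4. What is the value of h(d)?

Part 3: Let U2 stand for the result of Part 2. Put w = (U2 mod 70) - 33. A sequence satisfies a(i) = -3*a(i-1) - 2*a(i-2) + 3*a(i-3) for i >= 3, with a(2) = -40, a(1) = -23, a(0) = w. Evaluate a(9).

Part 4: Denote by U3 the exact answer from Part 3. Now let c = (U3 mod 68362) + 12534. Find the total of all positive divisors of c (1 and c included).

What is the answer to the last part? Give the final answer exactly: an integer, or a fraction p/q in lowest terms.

Part 1: total draws C(13,5) = 1287; favorable C(5,4)*C(8,1) = 40; P = 40/1287; answer 40/1287
Part 2: U1 = 40/1287; threaded value p + q = 1327; d = -16; 4*(-16)^3 - 9*(-16)^2 - 4 = (-16384) + (-2304) + (-4) = -18692; answer -18692
Part 3: U2 = -18692; w = 35; a(3) = -3*(-40) - 2*(-23) + 3*(35) = 271; iterating: a(3)=271, a(4)=-802, a(5)=1744, a(6)=-2815, a(7)=2551, a(8)=3209, a(9)=-23174; answer -23174
Part 4: U3 = -23174; c = 57722; 57722 = 2 * 7^2 * 19 * 31; sigma = (1 + 2) * (1 + 7 + 49) * (1 + 19) * (1 + 31) = 3 * 57 * 20 * 32 = 109440; answer 109440

109440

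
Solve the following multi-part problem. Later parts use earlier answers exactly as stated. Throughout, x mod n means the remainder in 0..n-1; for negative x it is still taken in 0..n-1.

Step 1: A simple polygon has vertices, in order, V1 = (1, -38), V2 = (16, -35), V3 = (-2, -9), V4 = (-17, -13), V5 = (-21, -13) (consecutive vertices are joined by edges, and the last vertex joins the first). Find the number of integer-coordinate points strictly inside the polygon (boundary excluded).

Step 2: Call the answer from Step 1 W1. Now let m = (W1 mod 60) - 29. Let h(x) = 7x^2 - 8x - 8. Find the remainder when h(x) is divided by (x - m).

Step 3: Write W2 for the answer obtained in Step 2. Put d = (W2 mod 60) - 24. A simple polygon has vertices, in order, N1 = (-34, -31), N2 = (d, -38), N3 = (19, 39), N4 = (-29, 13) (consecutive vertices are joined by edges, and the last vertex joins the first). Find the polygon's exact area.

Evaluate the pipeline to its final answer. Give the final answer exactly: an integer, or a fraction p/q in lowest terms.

Step 1: cross terms: (1*-35 - 16*-38)=573, (16*-9 - -2*-35)=-214, (-2*-13 - -17*-9)=-127, (-17*-13 - -21*-13)=-52, (-21*-38 - 1*-13)=811; twice the area = |991| = 991; area = 991/2; boundary points = 3 + 2 + 1 + 4 + 1 = 11; strictly interior points = area - boundary/2 + 1 = 491; answer 491
Step 2: W1 = 491; m = -18; remainder = value at the root: 7*(-18)^2 - 8*(-18)^1 - 8 = (2268) + (144) + (-8) = 2404; answer 2404
Step 3: W2 = 2404; d = -20; cross terms: (-34*-38 - -20*-31)=672, (-20*39 - 19*-38)=-58, (19*13 - -29*39)=1378, (-29*-31 - -34*13)=1341; twice the area = |3333| = 3333; area = 3333/2; answer 3333/2

3333/2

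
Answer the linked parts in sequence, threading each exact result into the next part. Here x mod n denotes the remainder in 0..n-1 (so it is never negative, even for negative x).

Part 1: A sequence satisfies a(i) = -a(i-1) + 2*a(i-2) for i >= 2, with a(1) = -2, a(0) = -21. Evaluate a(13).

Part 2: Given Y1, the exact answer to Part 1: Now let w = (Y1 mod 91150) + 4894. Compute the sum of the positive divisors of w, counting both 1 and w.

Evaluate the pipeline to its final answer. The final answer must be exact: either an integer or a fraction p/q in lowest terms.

Part 1: a(2) = -1*(-2) + 2*(-21) = -40; iterating: a(2)=-40, a(3)=36, a(4)=-116, a(5)=188, a(6)=-420, a(7)=796, a(8)=-1636, a(9)=3228, a(10)=-6500, a(11)=12956, a(12)=-25956, a(13)=51868; answer 51868
Part 2: Y1 = 51868; w = 56762; 56762 = 2 * 101 * 281; sigma = (1 + 2) * (1 + 101) * (1 + 281) = 3 * 102 * 282 = 86292; answer 86292

86292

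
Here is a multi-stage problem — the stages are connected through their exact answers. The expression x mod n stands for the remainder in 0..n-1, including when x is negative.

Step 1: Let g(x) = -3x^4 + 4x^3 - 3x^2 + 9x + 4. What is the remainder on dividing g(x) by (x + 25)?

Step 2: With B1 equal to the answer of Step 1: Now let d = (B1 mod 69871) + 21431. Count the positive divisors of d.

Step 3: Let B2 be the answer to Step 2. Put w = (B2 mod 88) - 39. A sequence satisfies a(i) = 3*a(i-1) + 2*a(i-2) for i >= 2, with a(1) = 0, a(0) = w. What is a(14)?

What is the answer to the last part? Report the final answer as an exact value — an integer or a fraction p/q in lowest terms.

Step 1: remainder = value at the root: -3*(-25)^4 + 4*(-25)^3 - 3*(-25)^2 + 9*(-25)^1 + 4 = (-1171875) + (-62500) + (-1875) + (-225) + (4) = -1236471; answer -1236471
Step 2: B1 = -1236471; d = 42638; 42638 = 2 * 21319; number of divisors = (1+1) * (1+1) = 4; answer 4
Step 3: B2 = 4; w = -35; a(2) = 3*(0) + 2*(-35) = -70; iterating: a(2)=-70, a(3)=-210, a(4)=-770, a(5)=-2730, a(6)=-9730, a(7)=-34650, a(8)=-123410, a(9)=-439530, a(10)=-1565410, a(11)=-5575290, a(12)=-19856690, a(13)=-70720650, a(14)=-251875330; answer -251875330

-251875330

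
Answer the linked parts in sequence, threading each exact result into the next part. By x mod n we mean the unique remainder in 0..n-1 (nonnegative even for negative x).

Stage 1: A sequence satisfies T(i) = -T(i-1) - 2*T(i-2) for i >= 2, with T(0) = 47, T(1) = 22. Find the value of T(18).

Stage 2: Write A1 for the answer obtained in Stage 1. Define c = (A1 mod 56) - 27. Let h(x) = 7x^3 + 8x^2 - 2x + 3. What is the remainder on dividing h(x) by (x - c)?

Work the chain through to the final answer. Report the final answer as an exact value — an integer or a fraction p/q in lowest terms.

Stage 1: T(2) = -1*(22) - 2*(47) = -116; iterating: T(2)=-116, T(3)=72, T(4)=160, T(5)=-304, T(6)=-16, T(7)=624, T(8)=-592, T(9)=-656, T(10)=1840, T(11)=-528, T(12)=-3152, T(13)=4208, T(14)=2096, T(15)=-10512, T(16)=6320, T(17)=14704, T(18)=-27344; answer -27344
Stage 2: A1 = -27344; c = 13; remainder = value at the root: 7*(13)^3 + 8*(13)^2 - 2*(13)^1 + 3 = (15379) + (1352) + (-26) + (3) = 16708; answer 16708

16708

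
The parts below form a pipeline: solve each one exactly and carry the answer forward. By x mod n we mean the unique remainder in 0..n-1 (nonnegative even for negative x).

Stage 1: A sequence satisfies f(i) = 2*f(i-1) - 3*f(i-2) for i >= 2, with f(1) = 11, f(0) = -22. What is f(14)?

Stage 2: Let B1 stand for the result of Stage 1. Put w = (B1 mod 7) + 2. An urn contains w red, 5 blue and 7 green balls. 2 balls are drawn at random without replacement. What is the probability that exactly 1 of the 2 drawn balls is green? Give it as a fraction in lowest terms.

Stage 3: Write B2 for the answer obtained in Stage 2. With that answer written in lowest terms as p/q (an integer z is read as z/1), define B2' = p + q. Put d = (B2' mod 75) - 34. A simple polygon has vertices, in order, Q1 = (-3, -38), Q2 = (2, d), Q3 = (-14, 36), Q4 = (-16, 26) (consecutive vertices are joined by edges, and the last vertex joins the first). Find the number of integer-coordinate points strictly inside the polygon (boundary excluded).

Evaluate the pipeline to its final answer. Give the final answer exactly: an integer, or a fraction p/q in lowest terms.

388

Stage 1: f(2) = 2*(11) - 3*(-22) = 88; iterating: f(2)=88, f(3)=143, f(4)=22, f(5)=-385, f(6)=-836, f(7)=-517, f(8)=1474, f(9)=4499, f(10)=4576, f(11)=-4345, f(12)=-22418, f(13)=-31801, f(14)=3652; answer 3652
Stage 2: B1 = 3652; w = 7; total draws C(19,2) = 171; favorable C(7,1)*C(12,1) = 84; P = 28/57; answer 28/57
Stage 3: B2 = 28/57; threaded value p + q = 85; d = -24; cross terms: (-3*-24 - 2*-38)=148, (2*36 - -14*-24)=-264, (-14*26 - -16*36)=212, (-16*-38 - -3*26)=686; twice the area = |782| = 782; area = 391; boundary points = 1 + 4 + 2 + 1 = 8; strictly interior points = area - boundary/2 + 1 = 388; answer 388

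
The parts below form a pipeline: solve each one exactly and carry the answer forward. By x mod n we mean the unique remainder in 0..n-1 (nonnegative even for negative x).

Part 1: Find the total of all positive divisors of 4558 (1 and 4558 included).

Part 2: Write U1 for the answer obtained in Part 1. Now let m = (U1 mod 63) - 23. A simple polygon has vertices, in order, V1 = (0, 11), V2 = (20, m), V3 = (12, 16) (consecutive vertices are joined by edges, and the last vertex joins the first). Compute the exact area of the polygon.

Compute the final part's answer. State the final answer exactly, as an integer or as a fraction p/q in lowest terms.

Part 1: 4558 = 2 * 43 * 53; sigma = (1 + 2) * (1 + 43) * (1 + 53) = 3 * 44 * 54 = 7128; answer 7128
Part 2: U1 = 7128; m = -14; cross terms: (0*-14 - 20*11)=-220, (20*16 - 12*-14)=488, (12*11 - 0*16)=132; twice the area = |400| = 400; area = 200; answer 200

200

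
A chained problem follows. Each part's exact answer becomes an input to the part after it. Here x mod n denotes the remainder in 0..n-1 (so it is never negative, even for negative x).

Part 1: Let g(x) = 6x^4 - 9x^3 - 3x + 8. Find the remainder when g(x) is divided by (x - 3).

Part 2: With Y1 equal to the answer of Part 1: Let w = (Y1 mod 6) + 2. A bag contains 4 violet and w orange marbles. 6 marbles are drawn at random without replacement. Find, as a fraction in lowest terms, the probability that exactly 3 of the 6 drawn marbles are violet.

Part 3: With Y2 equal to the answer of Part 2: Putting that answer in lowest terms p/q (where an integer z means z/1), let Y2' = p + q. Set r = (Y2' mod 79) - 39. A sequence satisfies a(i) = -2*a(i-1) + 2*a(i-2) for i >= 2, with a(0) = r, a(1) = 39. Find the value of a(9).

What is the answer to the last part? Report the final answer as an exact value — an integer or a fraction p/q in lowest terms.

Part 1: remainder = value at the root: 6*(3)^4 - 9*(3)^3 - 3*(3)^1 + 8 = (486) + (-243) + (-9) + (8) = 242; answer 242
Part 2: Y1 = 242; w = 4; total draws C(8,6) = 28; favorable C(4,3)*C(4,3) = 16; P = 4/7; answer 4/7
Part 3: Y2 = 4/7; threaded value p + q = 11; r = -28; a(2) = -2*(39) + 2*(-28) = -134; iterating: a(2)=-134, a(3)=346, a(4)=-960, a(5)=2612, a(6)=-7144, a(7)=19512, a(8)=-53312, a(9)=145648; answer 145648

145648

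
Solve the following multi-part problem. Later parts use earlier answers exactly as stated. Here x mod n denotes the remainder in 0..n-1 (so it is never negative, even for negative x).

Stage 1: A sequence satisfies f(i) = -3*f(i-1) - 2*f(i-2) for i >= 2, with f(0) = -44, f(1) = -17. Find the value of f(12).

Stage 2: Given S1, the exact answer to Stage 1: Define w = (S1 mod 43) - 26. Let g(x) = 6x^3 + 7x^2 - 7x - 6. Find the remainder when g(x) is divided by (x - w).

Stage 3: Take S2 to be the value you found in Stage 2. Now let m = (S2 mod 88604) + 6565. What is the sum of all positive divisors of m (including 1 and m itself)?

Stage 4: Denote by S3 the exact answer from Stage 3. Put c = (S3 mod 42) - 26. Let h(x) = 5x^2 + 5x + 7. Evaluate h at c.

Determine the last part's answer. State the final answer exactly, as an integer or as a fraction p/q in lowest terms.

Stage 1: f(2) = -3*(-17) - 2*(-44) = 139; iterating: f(2)=139, f(3)=-383, f(4)=871, f(5)=-1847, f(6)=3799, f(7)=-7703, f(8)=15511, f(9)=-31127, f(10)=62359, f(11)=-124823, f(12)=249751; answer 249751
Stage 2: S1 = 249751; w = -19; remainder = value at the root: 6*(-19)^3 + 7*(-19)^2 - 7*(-19)^1 - 6 = (-41154) + (2527) + (133) + (-6) = -38500; answer -38500
Stage 3: S2 = -38500; m = 56669; 56669 = 61 * 929; sigma = (1 + 61) * (1 + 929) = 62 * 930 = 57660; answer 57660
Stage 4: S3 = 57660; c = 10; 5*(10)^2 + 5*(10)^1 + 7 = (500) + (50) + (7) = 557; answer 557

557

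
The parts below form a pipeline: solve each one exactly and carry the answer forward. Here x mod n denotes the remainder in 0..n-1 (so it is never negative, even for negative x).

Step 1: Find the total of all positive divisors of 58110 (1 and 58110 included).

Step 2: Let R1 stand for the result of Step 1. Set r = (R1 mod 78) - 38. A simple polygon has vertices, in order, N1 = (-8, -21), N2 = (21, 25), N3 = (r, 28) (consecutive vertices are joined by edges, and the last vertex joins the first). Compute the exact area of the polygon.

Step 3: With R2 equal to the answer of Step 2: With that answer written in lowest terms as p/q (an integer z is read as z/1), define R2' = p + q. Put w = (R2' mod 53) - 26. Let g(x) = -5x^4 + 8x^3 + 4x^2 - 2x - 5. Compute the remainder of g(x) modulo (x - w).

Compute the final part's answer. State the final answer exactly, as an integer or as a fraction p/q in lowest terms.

-16149

Step 1: 58110 = 2 * 3 * 5 * 13 * 149; sigma = (1 + 2) * (1 + 3) * (1 + 5) * (1 + 13) * (1 + 149) = 3 * 4 * 6 * 14 * 150 = 151200; answer 151200
Step 2: R1 = 151200; r = -2; cross terms: (-8*25 - 21*-21)=241, (21*28 - -2*25)=638, (-2*-21 - -8*28)=266; twice the area = |1145| = 1145; area = 1145/2; answer 1145/2
Step 3: R2 = 1145/2; threaded value p + q = 1147; w = 8; remainder = value at the root: -5*(8)^4 + 8*(8)^3 + 4*(8)^2 - 2*(8)^1 - 5 = (-20480) + (4096) + (256) + (-16) + (-5) = -16149; answer -16149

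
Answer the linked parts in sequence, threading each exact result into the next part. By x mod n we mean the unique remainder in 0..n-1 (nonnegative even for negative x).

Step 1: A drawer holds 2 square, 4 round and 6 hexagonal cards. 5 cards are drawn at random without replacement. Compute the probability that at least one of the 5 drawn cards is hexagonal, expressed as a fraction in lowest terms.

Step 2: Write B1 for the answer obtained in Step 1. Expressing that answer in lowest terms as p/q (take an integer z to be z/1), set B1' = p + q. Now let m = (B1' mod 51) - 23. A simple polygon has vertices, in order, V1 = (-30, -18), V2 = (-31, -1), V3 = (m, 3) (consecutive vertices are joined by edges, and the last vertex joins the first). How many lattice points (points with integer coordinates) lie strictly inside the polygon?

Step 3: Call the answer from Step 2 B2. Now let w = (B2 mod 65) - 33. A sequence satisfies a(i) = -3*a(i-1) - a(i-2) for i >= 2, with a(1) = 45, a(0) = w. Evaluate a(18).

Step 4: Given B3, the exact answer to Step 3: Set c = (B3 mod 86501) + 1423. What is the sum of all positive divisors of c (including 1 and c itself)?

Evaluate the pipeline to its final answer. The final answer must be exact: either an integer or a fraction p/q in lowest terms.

Step 1: total draws C(12,5) = 792; complement C(6,5) = 6; favorable 792 - 6 = 786; P = 131/132; answer 131/132
Step 2: B1 = 131/132; threaded value p + q = 263; m = -15; cross terms: (-30*-1 - -31*-18)=-528, (-31*3 - -15*-1)=-108, (-15*-18 - -30*3)=360; twice the area = |-276| = 276; area = 138; boundary points = 1 + 4 + 3 = 8; strictly interior points = area - boundary/2 + 1 = 135; answer 135
Step 3: B2 = 135; w = -28; a(2) = -3*(45) - 1*(-28) = -107; iterating: a(2)=-107, a(3)=276, a(4)=-721, a(5)=1887, a(6)=-4940, a(7)=12933, a(8)=-33859, a(9)=88644, a(10)=-232073, a(11)=607575, a(12)=-1590652, a(13)=4164381, a(14)=-10902491, a(15)=28543092, a(16)=-74726785, a(17)=195637263, a(18)=-512185004; answer -512185004
Step 4: B3 = -512185004; c = 75341; 75341 = 7 * 47 * 229; sigma = (1 + 7) * (1 + 47) * (1 + 229) = 8 * 48 * 230 = 88320; answer 88320

88320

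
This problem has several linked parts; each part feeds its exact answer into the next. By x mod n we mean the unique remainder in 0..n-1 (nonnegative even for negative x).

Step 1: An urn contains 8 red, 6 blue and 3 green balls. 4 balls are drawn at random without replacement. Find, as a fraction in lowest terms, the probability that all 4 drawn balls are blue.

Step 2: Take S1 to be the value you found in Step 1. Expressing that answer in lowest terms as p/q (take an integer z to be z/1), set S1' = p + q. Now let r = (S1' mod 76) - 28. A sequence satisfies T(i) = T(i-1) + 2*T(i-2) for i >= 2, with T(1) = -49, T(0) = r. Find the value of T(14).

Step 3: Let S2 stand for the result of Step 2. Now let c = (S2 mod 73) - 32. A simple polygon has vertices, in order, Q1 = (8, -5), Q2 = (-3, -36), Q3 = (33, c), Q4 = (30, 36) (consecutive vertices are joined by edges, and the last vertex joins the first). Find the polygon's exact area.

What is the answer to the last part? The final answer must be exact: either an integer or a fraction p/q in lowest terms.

999

Step 1: total draws C(17,4) = 2380; favorable C(6,4) = 15; P = 3/476; answer 3/476
Step 2: S1 = 3/476; threaded value p + q = 479; r = -5; T(2) = 1*(-49) + 2*(-5) = -59; iterating: T(2)=-59, T(3)=-157, T(4)=-275, T(5)=-589, T(6)=-1139, T(7)=-2317, T(8)=-4595, T(9)=-9229, T(10)=-18419, T(11)=-36877, T(12)=-73715, T(13)=-147469, T(14)=-294899; answer -294899
Step 3: S2 = -294899; c = -11; cross terms: (8*-36 - -3*-5)=-303, (-3*-11 - 33*-36)=1221, (33*36 - 30*-11)=1518, (30*-5 - 8*36)=-438; twice the area = |1998| = 1998; area = 999; answer 999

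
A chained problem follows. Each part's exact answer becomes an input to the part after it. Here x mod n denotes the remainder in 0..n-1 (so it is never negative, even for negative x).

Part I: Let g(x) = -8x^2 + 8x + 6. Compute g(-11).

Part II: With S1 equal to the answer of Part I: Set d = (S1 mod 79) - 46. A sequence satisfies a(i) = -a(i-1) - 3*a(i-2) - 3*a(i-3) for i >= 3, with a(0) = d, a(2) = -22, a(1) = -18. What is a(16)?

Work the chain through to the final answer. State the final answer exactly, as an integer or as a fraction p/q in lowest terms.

52490

Part I: -8*(-11)^2 + 8*(-11)^1 + 6 = (-968) + (-88) + (6) = -1050; answer -1050
Part II: S1 = -1050; d = 10; a(3) = -1*(-22) - 3*(-18) - 3*(10) = 46; iterating: a(3)=46, a(4)=74, a(5)=-146, a(6)=-214, a(7)=430, a(8)=650, a(9)=-1298, a(10)=-1942, a(11)=3886, a(12)=5834, a(13)=-11666, a(14)=-17494, a(15)=34990, a(16)=52490; answer 52490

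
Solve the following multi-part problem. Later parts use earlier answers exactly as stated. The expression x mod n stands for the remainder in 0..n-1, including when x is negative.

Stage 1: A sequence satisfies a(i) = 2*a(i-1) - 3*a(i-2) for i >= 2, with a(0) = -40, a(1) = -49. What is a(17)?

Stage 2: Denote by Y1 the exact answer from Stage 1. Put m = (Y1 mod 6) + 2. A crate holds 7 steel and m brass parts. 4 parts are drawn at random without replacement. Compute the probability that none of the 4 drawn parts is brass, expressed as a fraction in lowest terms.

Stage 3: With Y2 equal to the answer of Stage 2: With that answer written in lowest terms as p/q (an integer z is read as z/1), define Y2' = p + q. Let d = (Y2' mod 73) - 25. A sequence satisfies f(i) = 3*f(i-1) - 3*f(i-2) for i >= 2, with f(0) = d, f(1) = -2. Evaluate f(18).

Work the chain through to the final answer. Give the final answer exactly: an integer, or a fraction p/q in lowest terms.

Stage 1: a(2) = 2*(-49) - 3*(-40) = 22; iterating: a(2)=22, a(3)=191, a(4)=316, a(5)=59, a(6)=-830, a(7)=-1837, a(8)=-1184, a(9)=3143, a(10)=9838, a(11)=10247, a(12)=-9020, a(13)=-48781, a(14)=-70502, a(15)=5339, a(16)=222184, a(17)=428351; answer 428351
Stage 2: Y1 = 428351; m = 7; total draws C(14,4) = 1001; favorable C(7,4) = 35; P = 5/143; answer 5/143
Stage 3: Y2 = 5/143; threaded value p + q = 148; d = -23; f(2) = 3*(-2) - 3*(-23) = 63; iterating: f(2)=63, f(3)=195, f(4)=396, f(5)=603, f(6)=621, f(7)=54, f(8)=-1701, f(9)=-5265, f(10)=-10692, f(11)=-16281, f(12)=-16767, f(13)=-1458, f(14)=45927, f(15)=142155, f(16)=288684, f(17)=439587, f(18)=452709; answer 452709

452709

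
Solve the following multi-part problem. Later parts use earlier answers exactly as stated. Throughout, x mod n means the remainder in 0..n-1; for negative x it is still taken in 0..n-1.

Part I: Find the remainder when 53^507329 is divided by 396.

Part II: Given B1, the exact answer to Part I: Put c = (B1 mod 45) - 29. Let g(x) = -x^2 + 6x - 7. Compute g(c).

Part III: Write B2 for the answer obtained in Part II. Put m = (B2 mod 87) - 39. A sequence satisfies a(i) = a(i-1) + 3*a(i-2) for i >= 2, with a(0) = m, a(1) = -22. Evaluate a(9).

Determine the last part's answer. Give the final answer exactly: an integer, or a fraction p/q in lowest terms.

-15733

Part I: squarings mod 396: 53^1=53, 53^2=37, 53^4=181, 53^8=289, 53^16=361, 53^32=37, 53^64=181, 53^128=289, 53^256=361, 53^512=37, 53^1024=181, 53^2048=289, 53^4096=361, 53^8192=37, 53^16384=181, 53^32768=289, 53^65536=361, 53^131072=37, 53^262144=181; 53^507329 = 53^1 * 53^64 * 53^128 * 53^256 * 53^1024 * 53^2048 * 53^4096 * 53^8192 * 53^32768 * 53^65536 * 53^131072 * 53^262144 = 269 (mod 396); answer 269
Part II: B1 = 269; c = 15; -1*(15)^2 + 6*(15)^1 - 7 = (-225) + (90) + (-7) = -142; answer -142
Part III: B2 = -142; m = -7; a(2) = 1*(-22) + 3*(-7) = -43; iterating: a(2)=-43, a(3)=-109, a(4)=-238, a(5)=-565, a(6)=-1279, a(7)=-2974, a(8)=-6811, a(9)=-15733; answer -15733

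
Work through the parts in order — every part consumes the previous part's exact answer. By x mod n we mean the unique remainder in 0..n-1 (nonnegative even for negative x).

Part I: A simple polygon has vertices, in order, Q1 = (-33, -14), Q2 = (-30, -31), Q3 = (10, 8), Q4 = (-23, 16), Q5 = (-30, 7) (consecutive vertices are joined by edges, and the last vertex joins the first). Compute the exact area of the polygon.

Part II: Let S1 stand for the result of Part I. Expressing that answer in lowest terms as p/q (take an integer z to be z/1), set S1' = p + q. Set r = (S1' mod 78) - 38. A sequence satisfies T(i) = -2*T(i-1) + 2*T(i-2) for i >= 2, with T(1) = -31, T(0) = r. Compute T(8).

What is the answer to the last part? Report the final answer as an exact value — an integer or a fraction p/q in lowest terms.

28432

Part I: cross terms: (-33*-31 - -30*-14)=603, (-30*8 - 10*-31)=70, (10*16 - -23*8)=344, (-23*7 - -30*16)=319, (-30*-14 - -33*7)=651; twice the area = |1987| = 1987; area = 1987/2; answer 1987/2
Part II: S1 = 1987/2; threaded value p + q = 1989; r = 1; T(2) = -2*(-31) + 2*(1) = 64; iterating: T(2)=64, T(3)=-190, T(4)=508, T(5)=-1396, T(6)=3808, T(7)=-10408, T(8)=28432; answer 28432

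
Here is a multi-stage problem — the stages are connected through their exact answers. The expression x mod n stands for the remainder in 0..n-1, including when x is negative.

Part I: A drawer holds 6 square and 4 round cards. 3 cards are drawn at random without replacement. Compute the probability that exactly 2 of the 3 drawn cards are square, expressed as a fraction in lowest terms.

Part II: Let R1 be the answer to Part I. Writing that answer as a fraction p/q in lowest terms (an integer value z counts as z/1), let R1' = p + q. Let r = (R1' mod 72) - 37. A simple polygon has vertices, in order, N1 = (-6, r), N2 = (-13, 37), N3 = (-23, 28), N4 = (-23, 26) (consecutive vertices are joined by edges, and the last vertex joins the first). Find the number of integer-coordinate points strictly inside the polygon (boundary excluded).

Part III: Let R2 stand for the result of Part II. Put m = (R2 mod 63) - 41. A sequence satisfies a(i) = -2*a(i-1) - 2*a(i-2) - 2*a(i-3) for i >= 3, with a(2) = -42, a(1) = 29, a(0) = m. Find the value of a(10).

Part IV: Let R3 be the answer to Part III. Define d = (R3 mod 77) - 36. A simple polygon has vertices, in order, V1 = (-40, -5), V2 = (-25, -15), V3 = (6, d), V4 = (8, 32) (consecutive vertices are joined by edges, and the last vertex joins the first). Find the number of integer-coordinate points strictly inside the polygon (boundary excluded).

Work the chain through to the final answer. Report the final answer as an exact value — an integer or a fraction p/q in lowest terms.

500

Part I: total draws C(10,3) = 120; favorable C(6,2)*C(4,1) = 60; P = 1/2; answer 1/2
Part II: R1 = 1/2; threaded value p + q = 3; r = -34; cross terms: (-6*37 - -13*-34)=-664, (-13*28 - -23*37)=487, (-23*26 - -23*28)=46, (-23*-34 - -6*26)=938; twice the area = |807| = 807; area = 807/2; boundary points = 1 + 1 + 2 + 1 = 5; strictly interior points = area - boundary/2 + 1 = 402; answer 402
Part III: R2 = 402; m = -17; a(3) = -2*(-42) - 2*(29) - 2*(-17) = 60; iterating: a(3)=60, a(4)=-94, a(5)=152, a(6)=-236, a(7)=356, a(8)=-544, a(9)=848, a(10)=-1320; answer -1320
Part IV: R3 = -1320; d = 30; cross terms: (-40*-15 - -25*-5)=475, (-25*30 - 6*-15)=-660, (6*32 - 8*30)=-48, (8*-5 - -40*32)=1240; twice the area = |1007| = 1007; area = 1007/2; boundary points = 5 + 1 + 2 + 1 = 9; strictly interior points = area - boundary/2 + 1 = 500; answer 500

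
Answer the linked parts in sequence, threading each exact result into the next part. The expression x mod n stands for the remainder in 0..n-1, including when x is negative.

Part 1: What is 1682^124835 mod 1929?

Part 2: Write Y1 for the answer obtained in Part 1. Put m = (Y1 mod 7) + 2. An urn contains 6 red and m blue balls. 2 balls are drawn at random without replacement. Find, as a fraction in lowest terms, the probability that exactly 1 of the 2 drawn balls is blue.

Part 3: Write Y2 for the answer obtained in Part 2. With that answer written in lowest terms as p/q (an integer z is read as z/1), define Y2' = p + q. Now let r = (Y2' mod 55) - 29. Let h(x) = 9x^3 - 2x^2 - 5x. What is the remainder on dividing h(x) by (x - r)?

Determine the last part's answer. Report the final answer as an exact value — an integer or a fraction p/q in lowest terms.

-15780

Part 1: squarings mod 1929: 1682^1=1682, 1682^2=1210, 1682^4=1918, 1682^8=121, 1682^16=1138, 1682^32=685, 1682^64=478, 1682^128=862, 1682^256=379, 1682^512=895, 1682^1024=490, 1682^2048=904, 1682^4096=1249, 1682^8192=1369, 1682^16384=1102, 1682^32768=1063, 1682^65536=1504; 1682^124835 = 1682^1 * 1682^2 * 1682^32 * 1682^128 * 1682^256 * 1682^512 * 1682^1024 * 1682^8192 * 1682^16384 * 1682^32768 * 1682^65536 = 1901 (mod 1929); answer 1901
Part 2: Y1 = 1901; m = 6; total draws C(12,2) = 66; favorable C(6,1)*C(6,1) = 36; P = 6/11; answer 6/11
Part 3: Y2 = 6/11; threaded value p + q = 17; r = -12; remainder = value at the root: 9*(-12)^3 - 2*(-12)^2 - 5*(-12)^1 = (-15552) + (-288) + (60) = -15780; answer -15780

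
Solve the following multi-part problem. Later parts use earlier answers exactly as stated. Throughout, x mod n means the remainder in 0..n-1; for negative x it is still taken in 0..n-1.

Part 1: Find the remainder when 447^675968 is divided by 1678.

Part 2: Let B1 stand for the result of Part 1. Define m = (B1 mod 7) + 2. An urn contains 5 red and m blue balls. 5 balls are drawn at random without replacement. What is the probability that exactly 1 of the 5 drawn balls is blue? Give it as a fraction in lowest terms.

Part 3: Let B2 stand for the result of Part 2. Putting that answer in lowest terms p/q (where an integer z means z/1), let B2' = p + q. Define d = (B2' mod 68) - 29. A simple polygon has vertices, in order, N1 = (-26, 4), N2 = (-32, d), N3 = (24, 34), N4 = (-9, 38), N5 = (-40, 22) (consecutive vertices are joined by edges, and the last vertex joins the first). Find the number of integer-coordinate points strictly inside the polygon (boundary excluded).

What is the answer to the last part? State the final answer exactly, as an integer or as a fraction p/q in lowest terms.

Part 1: squarings mod 1678: 447^1=447, 447^2=127, 447^4=1027, 447^8=945, 447^16=329, 447^32=849, 447^64=939, 447^128=771, 447^256=429, 447^512=1139, 447^1024=227, 447^2048=1189, 447^4096=845, 447^8192=875, 447^16384=457, 447^32768=777, 447^65536=1327, 447^131072=707, 447^262144=1483, 447^524288=1109; 447^675968 = 447^128 * 447^4096 * 447^16384 * 447^131072 * 447^524288 = 1569 (mod 1678); answer 1569
Part 2: B1 = 1569; m = 3; total draws C(8,5) = 56; favorable C(3,1)*C(5,4) = 15; P = 15/56; answer 15/56
Part 3: B2 = 15/56; threaded value p + q = 71; d = -26; cross terms: (-26*-26 - -32*4)=804, (-32*34 - 24*-26)=-464, (24*38 - -9*34)=1218, (-9*22 - -40*38)=1322, (-40*4 - -26*22)=412; twice the area = |3292| = 3292; area = 1646; boundary points = 6 + 4 + 1 + 1 + 2 = 14; strictly interior points = area - boundary/2 + 1 = 1640; answer 1640

1640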